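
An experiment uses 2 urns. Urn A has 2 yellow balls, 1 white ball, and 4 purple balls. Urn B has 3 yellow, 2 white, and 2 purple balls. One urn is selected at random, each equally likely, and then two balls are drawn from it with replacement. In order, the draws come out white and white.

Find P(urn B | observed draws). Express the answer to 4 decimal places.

0.8000

Under each hypothesis, the probability of the observed sequence is: P(data | urn A) = (1/7)(1/7) = 1/49; P(data | urn B) = (2/7)(2/7) = 4/49.
Weighting by the prior gives 1/2 · 1/49 = 1/98, 1/2 · 4/49 = 2/49; these sum to 5/98.
Hence P(urn B | data) = (2/49) / (5/98) = 4/5.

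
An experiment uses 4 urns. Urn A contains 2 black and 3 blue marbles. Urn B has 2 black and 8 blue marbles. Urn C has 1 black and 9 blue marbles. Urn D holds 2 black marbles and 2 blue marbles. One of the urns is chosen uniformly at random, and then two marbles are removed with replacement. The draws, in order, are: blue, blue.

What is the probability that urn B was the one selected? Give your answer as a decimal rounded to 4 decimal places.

Under each hypothesis, the probability of the observed sequence is: P(data | urn A) = (3/5)(3/5) = 9/25; P(data | urn B) = (8/10)(8/10) = 16/25; P(data | urn C) = (9/10)(9/10) = 81/100; P(data | urn D) = (2/4)(2/4) = 1/4.
Weighting by the prior gives 1/4 · 9/25 = 9/100, 1/4 · 16/25 = 4/25, 1/4 · 81/100 = 81/400, 1/4 · 1/4 = 1/16; summing to 103/200.
So P(urn B | data) = (4/25) / (103/200) = 32/103.

0.3107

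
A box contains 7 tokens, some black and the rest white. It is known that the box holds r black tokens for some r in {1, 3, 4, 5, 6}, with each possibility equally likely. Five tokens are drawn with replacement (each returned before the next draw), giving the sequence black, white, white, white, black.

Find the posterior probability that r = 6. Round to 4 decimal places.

Under each hypothesis, the probability of the observed sequence is: P(data | r = 1) = (1/7)(6/7)(6/7)(6/7)(1/7) = 0.012852; P(data | r = 3) = (3/7)(4/7)(4/7)(4/7)(3/7) = 0.034271; P(data | r = 4) = (4/7)(3/7)(3/7)(3/7)(4/7) = 0.025704; P(data | r = 5) = (5/7)(2/7)(2/7)(2/7)(5/7) = 0.0119; P(data | r = 6) = (6/7)(1/7)(1/7)(1/7)(6/7) = 0.002142.
Weighting by the prior gives 1/5 · 0.012852 = 0.0025704, 1/5 · 0.034271 = 0.0068543, 1/5 · 0.025704 = 0.0051407, 1/5 · 0.0119 = 0.00238, 1/5 · 0.002142 = 0.00042839; these sum to 0.017374.
Therefore the posterior P(r = 6 | data) = (0.00042839) / (0.017374) = 0.024658.

0.0247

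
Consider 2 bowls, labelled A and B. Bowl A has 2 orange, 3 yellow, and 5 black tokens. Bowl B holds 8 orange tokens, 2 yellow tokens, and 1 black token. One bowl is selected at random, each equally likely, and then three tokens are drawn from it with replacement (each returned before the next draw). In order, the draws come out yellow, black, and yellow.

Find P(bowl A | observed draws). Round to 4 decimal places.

The likelihood of the observed sequence under each hypothesis: P(data | bowl A) = (3/10)(5/10)(3/10) = 0.045; P(data | bowl B) = (2/11)(1/11)(2/11) = 0.0030053.
The prior-weighted likelihoods are 1/2 · 0.045 = 0.0225, 1/2 · 0.0030053 = 0.0015026; with total 0.024003.
So P(bowl A | data) = (0.0225) / (0.024003) = 0.9374.

0.9374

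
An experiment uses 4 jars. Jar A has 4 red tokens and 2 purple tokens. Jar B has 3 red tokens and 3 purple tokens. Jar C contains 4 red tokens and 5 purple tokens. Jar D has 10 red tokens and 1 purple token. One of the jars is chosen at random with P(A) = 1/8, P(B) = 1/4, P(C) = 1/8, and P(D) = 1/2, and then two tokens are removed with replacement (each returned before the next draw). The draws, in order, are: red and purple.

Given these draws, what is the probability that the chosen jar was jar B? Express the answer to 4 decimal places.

0.3847

For each hypothesis, P(data | H) works out to: P(data | jar A) = (4/6)(2/6) = 0.22222; P(data | jar B) = (3/6)(3/6) = 0.25; P(data | jar C) = (4/9)(5/9) = 0.24691; P(data | jar D) = (10/11)(1/11) = 0.082645.
The prior-weighted likelihoods are 1/8 · 0.22222 = 0.027778, 1/4 · 0.25 = 0.0625, 1/8 · 0.24691 = 0.030864, 1/2 · 0.082645 = 0.041322; summing to 0.16246.
By Bayes' rule, P(jar B | data) = (0.0625) / (0.16246) = 0.3847.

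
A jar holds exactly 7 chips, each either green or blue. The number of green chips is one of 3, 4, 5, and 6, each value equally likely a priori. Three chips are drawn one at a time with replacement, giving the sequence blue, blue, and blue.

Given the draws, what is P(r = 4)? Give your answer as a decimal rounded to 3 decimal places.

The likelihood of the observed sequence under each hypothesis: P(data | r = 3) = (4/7)(4/7)(4/7) = 0.18659; P(data | r = 4) = (3/7)(3/7)(3/7) = 0.078717; P(data | r = 5) = (2/7)(2/7)(2/7) = 0.023324; P(data | r = 6) = (1/7)(1/7)(1/7) = 0.0029155.
Multiplying each by its prior: 1/4 · 0.18659 = 0.046647, 1/4 · 0.078717 = 0.019679, 1/4 · 0.023324 = 0.0058309, 1/4 · 0.0029155 = 0.00072886; summing to 0.072886.
Hence P(r = 4 | data) = (0.019679) / (0.072886) = 0.27.

0.270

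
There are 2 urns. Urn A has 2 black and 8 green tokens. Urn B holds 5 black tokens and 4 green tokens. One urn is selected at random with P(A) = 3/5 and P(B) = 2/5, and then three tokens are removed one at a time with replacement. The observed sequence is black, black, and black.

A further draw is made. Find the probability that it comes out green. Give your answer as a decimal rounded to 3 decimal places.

0.468

Under each hypothesis, the probability of the observed sequence is: P(data | urn A) = (2/10)(2/10)(2/10) = 0.008; P(data | urn B) = (5/9)(5/9)(5/9) = 0.17147.
The prior-weighted likelihoods are 3/5 · 0.008 = 0.0048, 2/5 · 0.17147 = 0.068587; with total 0.073387.
Normalising, the posterior is P(urn A | data) = 0.065407, P(urn B | data) = 0.93459.
The predictive probability is P(green next | data) = (4/5)(0.065407) + (4/9)(0.93459) = 0.4677.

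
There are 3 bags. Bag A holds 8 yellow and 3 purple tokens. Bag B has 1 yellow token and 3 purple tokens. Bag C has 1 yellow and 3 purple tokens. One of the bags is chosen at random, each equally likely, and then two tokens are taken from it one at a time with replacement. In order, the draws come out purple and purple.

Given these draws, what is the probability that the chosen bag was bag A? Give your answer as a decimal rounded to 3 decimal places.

Under each hypothesis, the probability of the observed sequence is: P(data | bag A) = (3/11)(3/11) = 9/121; P(data | bag B) = (3/4)(3/4) = 9/16; P(data | bag C) = (3/4)(3/4) = 9/16.
Multiplying each by its prior: 1/3 · 9/121 = 3/121, 1/3 · 9/16 = 3/16, 1/3 · 9/16 = 3/16; these sum to 387/968.
So P(bag A | data) = (3/121) / (387/968) = 8/129.

0.062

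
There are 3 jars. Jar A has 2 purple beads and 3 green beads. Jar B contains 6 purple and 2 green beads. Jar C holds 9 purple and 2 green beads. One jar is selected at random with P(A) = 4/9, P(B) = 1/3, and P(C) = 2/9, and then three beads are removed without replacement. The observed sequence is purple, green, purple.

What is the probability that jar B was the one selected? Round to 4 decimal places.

0.4367

The likelihood of the observed sequence under each hypothesis: P(data | jar A) = (2/5)(3/4)(1/3) = 0.1; P(data | jar B) = (6/8)(2/7)(5/6) = 0.17857; P(data | jar C) = (9/11)(2/10)(8/9) = 0.14545.
The prior-weighted likelihoods are 4/9 · 0.1 = 0.044444, 1/3 · 0.17857 = 0.059524, 2/9 · 0.14545 = 0.032323; these sum to 0.13629.
So P(jar B | data) = (0.059524) / (0.13629) = 0.43674.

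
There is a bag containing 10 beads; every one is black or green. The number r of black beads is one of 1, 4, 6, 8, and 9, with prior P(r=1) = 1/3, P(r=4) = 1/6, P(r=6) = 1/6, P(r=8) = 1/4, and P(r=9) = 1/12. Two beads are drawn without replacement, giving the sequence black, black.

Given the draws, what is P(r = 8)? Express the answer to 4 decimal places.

0.5185

For each hypothesis, P(data | H) works out to: P(data | r = 1) = (1/10)(0/9) = 0; P(data | r = 4) = (4/10)(3/9) = 2/15; P(data | r = 6) = (6/10)(5/9) = 1/3; P(data | r = 8) = (8/10)(7/9) = 28/45; P(data | r = 9) = (9/10)(8/9) = 4/5.
Multiplying each by its prior: 1/3 · 0 = 0, 1/6 · 2/15 = 1/45, 1/6 · 1/3 = 1/18, 1/4 · 28/45 = 7/45, 1/12 · 4/5 = 1/15; summing to 3/10.
Hence P(r = 8 | data) = (7/45) / (3/10) = 14/27.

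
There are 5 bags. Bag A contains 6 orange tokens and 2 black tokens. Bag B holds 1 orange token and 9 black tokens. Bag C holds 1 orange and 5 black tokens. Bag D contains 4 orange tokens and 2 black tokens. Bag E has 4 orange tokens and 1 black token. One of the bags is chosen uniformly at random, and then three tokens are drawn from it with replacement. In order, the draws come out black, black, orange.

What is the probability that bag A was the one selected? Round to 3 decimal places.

0.134

Compute the likelihood of the observed sequence for each case: P(data | bag A) = (2/8)(2/8)(6/8) = 0.046875; P(data | bag B) = (9/10)(9/10)(1/10) = 0.081; P(data | bag C) = (5/6)(5/6)(1/6) = 0.11574; P(data | bag D) = (2/6)(2/6)(4/6) = 0.074074; P(data | bag E) = (1/5)(1/5)(4/5) = 0.032.
Weighting by the prior gives 1/5 · 0.046875 = 0.009375, 1/5 · 0.081 = 0.0162, 1/5 · 0.11574 = 0.023148, 1/5 · 0.074074 = 0.014815, 1/5 · 0.032 = 0.0064; with total 0.069938.
So P(bag A | data) = (0.009375) / (0.069938) = 0.13405.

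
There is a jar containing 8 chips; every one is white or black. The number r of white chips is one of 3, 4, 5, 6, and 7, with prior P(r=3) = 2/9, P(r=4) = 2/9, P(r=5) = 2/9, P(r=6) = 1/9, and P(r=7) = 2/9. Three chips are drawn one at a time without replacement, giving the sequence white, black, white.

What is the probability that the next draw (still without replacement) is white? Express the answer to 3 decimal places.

Compute the likelihood of the observed sequence for each case: P(data | r = 3) = (3/8)(5/7)(2/6) = 5/56; P(data | r = 4) = (4/8)(4/7)(3/6) = 1/7; P(data | r = 5) = (5/8)(3/7)(4/6) = 5/28; P(data | r = 6) = (6/8)(2/7)(5/6) = 5/28; P(data | r = 7) = (7/8)(1/7)(6/6) = 1/8.
The prior-weighted likelihoods are 2/9 · 5/56 = 5/252, 2/9 · 1/7 = 2/63, 2/9 · 5/28 = 5/126, 1/9 · 5/28 = 5/252, 2/9 · 1/8 = 1/36; with total 5/36.
Normalising, the posterior is P(r = 3 | data) = 1/7, P(r = 4 | data) = 8/35, P(r = 5 | data) = 2/7, P(r = 6 | data) = 1/7, P(r = 7 | data) = 1/5.
The predictive probability is P(white next | data) = (1/5)(1/7) + (2/5)(8/35) + (3/5)(2/7) + (4/5)(1/7) + (1)(1/5) = 106/175.

0.606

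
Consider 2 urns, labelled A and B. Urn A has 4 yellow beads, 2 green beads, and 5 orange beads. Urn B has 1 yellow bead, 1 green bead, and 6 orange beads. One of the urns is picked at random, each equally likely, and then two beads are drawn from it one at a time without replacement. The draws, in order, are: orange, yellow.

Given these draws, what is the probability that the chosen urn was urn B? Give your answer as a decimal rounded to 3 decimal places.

Compute the likelihood of the observed sequence for each case: P(data | urn A) = (5/11)(4/10) = 2/11; P(data | urn B) = (6/8)(1/7) = 3/28.
Weighting by the prior gives 1/2 · 2/11 = 1/11, 1/2 · 3/28 = 3/56; with total 89/616.
By Bayes' rule, P(urn B | data) = (3/56) / (89/616) = 33/89.

0.371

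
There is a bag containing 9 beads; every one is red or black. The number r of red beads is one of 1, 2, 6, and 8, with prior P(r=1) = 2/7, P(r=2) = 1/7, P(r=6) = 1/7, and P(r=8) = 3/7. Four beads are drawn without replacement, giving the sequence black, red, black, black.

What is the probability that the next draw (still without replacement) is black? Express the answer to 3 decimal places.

0.894

The likelihood of the observed sequence under each hypothesis: P(data | r = 1) = (8/9)(1/8)(7/7)(6/6) = 1/9; P(data | r = 2) = (7/9)(2/8)(6/7)(5/6) = 5/36; P(data | r = 6) = (3/9)(6/8)(2/7)(1/6) = 1/84; P(data | r = 8) = (1/9)(8/8)(0/7) = 0.
Multiplying each by its prior: 2/7 · 1/9 = 2/63, 1/7 · 5/36 = 5/252, 1/7 · 1/84 = 1/588, 3/7 · 0 = 0; with total 47/882.
The posterior is then P(r = 1 | data) = 28/47, P(r = 2 | data) = 35/94, P(r = 6 | data) = 3/94, P(r = 8 | data) = 0.
The predictive probability is P(black next | data) = (1)(28/47) + (4/5)(35/94) + (0)(3/94) = 42/47.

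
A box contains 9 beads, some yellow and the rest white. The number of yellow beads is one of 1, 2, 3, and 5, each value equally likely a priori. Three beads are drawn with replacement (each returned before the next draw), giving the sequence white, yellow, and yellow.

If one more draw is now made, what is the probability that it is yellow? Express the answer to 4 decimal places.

0.4246

The likelihood of the observed sequence under each hypothesis: P(data | r = 1) = (8/9)(1/9)(1/9) = 0.010974; P(data | r = 2) = (7/9)(2/9)(2/9) = 0.038409; P(data | r = 3) = (6/9)(3/9)(3/9) = 0.074074; P(data | r = 5) = (4/9)(5/9)(5/9) = 0.13717.
Multiplying each by its prior: 1/4 · 0.010974 = 0.0027435, 1/4 · 0.038409 = 0.0096022, 1/4 · 0.074074 = 0.018519, 1/4 · 0.13717 = 0.034294; these sum to 0.065158.
The posterior is then P(r = 1 | data) = 0.042105, P(r = 2 | data) = 0.14737, P(r = 3 | data) = 0.28421, P(r = 5 | data) = 0.52632.
The predictive probability is P(yellow next | data) = (1/9)(0.042105) + (2/9)(0.14737) + (1/3)(0.28421) + (5/9)(0.52632) = 0.42456.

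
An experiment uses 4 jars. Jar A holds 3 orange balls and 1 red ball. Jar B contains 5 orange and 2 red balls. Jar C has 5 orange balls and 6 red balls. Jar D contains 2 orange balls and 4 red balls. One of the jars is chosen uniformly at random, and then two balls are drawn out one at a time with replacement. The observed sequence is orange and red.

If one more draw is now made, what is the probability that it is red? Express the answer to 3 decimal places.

0.451

The likelihood of the observed sequence under each hypothesis: P(data | jar A) = (3/4)(1/4) = 0.1875; P(data | jar B) = (5/7)(2/7) = 0.20408; P(data | jar C) = (5/11)(6/11) = 0.24793; P(data | jar D) = (2/6)(4/6) = 0.22222.
The prior-weighted likelihoods are 1/4 · 0.1875 = 0.046875, 1/4 · 0.20408 = 0.05102, 1/4 · 0.24793 = 0.061983, 1/4 · 0.22222 = 0.055556; these sum to 0.21543.
The posterior is then P(jar A | data) = 0.21758, P(jar B | data) = 0.23683, P(jar C | data) = 0.28771, P(jar D | data) = 0.25788.
The predictive probability is P(red next | data) = (1/4)(0.21758) + (2/7)(0.23683) + (6/11)(0.28771) + (2/3)(0.25788) = 0.45091.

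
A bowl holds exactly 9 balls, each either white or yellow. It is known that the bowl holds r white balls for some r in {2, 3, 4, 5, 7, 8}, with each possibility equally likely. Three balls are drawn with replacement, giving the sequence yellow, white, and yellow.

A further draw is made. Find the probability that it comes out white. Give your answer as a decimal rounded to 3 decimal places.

0.416

The likelihood of the observed sequence under each hypothesis: P(data | r = 2) = (7/9)(2/9)(7/9) = 0.13443; P(data | r = 3) = (6/9)(3/9)(6/9) = 0.14815; P(data | r = 4) = (5/9)(4/9)(5/9) = 0.13717; P(data | r = 5) = (4/9)(5/9)(4/9) = 0.10974; P(data | r = 7) = (2/9)(7/9)(2/9) = 0.038409; P(data | r = 8) = (1/9)(8/9)(1/9) = 0.010974.
The prior-weighted likelihoods are 1/6 · 0.13443 = 0.022405, 1/6 · 0.14815 = 0.024691, 1/6 · 0.13717 = 0.022862, 1/6 · 0.10974 = 0.01829, 1/6 · 0.038409 = 0.0064015, 1/6 · 0.010974 = 0.001829; with total 0.096479.
Dividing through by the total gives posterior P(r = 2 | data) = 0.23223, P(r = 3 | data) = 0.25592, P(r = 4 | data) = 0.23697, P(r = 5 | data) = 0.18957, P(r = 7 | data) = 0.066351, P(r = 8 | data) = 0.018957.
Averaging over the posterior, P(white next | data) = (2/9)(0.23223) + (1/3)(0.25592) + (4/9)(0.23697) + (5/9)(0.18957) + (7/9)(0.066351) + (8/9)(0.018957) = 0.41601.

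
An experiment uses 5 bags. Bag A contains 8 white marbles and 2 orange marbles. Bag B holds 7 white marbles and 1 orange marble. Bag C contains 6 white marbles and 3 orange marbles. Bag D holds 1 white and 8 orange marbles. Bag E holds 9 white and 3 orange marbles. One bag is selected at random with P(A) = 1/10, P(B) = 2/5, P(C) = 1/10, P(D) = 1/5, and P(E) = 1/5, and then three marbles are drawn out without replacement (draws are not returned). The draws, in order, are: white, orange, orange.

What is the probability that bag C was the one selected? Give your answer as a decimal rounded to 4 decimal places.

0.1796

Under each hypothesis, the probability of the observed sequence is: P(data | bag A) = (8/10)(2/9)(1/8) = 0.022222; P(data | bag B) = (7/8)(1/7)(0/6) = 0; P(data | bag C) = (6/9)(3/8)(2/7) = 0.071429; P(data | bag D) = (1/9)(8/8)(7/7) = 0.11111; P(data | bag E) = (9/12)(3/11)(2/10) = 0.040909.
Weighting by the prior gives 1/10 · 0.022222 = 0.0022222, 2/5 · 0 = 0, 1/10 · 0.071429 = 0.0071429, 1/5 · 0.11111 = 0.022222, 1/5 · 0.040909 = 0.0081818; these sum to 0.039769.
Hence P(bag C | data) = (0.0071429) / (0.039769) = 0.17961.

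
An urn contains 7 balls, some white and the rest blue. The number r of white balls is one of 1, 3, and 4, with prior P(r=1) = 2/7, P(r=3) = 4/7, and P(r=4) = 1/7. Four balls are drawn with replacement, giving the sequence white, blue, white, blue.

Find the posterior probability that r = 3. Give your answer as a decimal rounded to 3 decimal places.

Under each hypothesis, the probability of the observed sequence is: P(data | r = 1) = (1/7)(6/7)(1/7)(6/7) = 0.014994; P(data | r = 3) = (3/7)(4/7)(3/7)(4/7) = 0.059975; P(data | r = 4) = (4/7)(3/7)(4/7)(3/7) = 0.059975.
The prior-weighted likelihoods are 2/7 · 0.014994 = 0.0042839, 4/7 · 0.059975 = 0.034271, 1/7 · 0.059975 = 0.0085679; summing to 0.047123.
Hence P(r = 3 | data) = (0.034271) / (0.047123) = 0.72727.

0.727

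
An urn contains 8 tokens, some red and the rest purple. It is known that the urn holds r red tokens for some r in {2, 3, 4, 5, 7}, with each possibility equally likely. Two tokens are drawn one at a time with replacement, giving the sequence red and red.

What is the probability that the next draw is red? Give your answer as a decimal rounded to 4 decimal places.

0.6881

The likelihood of the observed sequence under each hypothesis: P(data | r = 2) = (2/8)(2/8) = 1/16; P(data | r = 3) = (3/8)(3/8) = 9/64; P(data | r = 4) = (4/8)(4/8) = 1/4; P(data | r = 5) = (5/8)(5/8) = 25/64; P(data | r = 7) = (7/8)(7/8) = 49/64.
The prior-weighted likelihoods are 1/5 · 1/16 = 1/80, 1/5 · 9/64 = 9/320, 1/5 · 1/4 = 1/20, 1/5 · 25/64 = 5/64, 1/5 · 49/64 = 49/320; these sum to 103/320.
Dividing through by the total gives posterior P(r = 2 | data) = 4/103, P(r = 3 | data) = 9/103, P(r = 4 | data) = 16/103, P(r = 5 | data) = 25/103, P(r = 7 | data) = 49/103.
So P(red next | data) = Σ P(red next | H) P(H | data) = (1/4)(4/103) + (3/8)(9/103) + (1/2)(16/103) + (5/8)(25/103) + (7/8)(49/103) = 567/824.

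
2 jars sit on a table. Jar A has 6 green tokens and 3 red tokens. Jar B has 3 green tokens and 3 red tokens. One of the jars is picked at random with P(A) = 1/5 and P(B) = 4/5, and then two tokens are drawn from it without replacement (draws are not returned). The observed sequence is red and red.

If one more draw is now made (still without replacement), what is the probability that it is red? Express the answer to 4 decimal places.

0.2399

Under each hypothesis, the probability of the observed sequence is: P(data | jar A) = (3/9)(2/8) = 1/12; P(data | jar B) = (3/6)(2/5) = 1/5.
Multiplying each by its prior: 1/5 · 1/12 = 1/60, 4/5 · 1/5 = 4/25; summing to 53/300.
Normalising, the posterior is P(jar A | data) = 5/53, P(jar B | data) = 48/53.
The predictive probability is P(red next | data) = (1/7)(5/53) + (1/4)(48/53) = 89/371.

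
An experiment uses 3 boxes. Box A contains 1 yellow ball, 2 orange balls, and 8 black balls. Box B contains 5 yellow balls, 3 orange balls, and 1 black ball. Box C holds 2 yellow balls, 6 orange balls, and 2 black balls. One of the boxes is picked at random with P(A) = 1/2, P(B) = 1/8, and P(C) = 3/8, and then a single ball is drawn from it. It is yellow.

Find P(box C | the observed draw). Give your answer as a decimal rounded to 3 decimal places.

0.395

The likelihood of this draw under each hypothesis: P(data | box A) = (1/11) = 1/11; P(data | box B) = (5/9) = 5/9; P(data | box C) = (2/10) = 1/5.
Multiplying each by its prior: 1/2 · 1/11 = 1/22, 1/8 · 5/9 = 5/72, 3/8 · 1/5 = 3/40; summing to 94/495.
Hence P(box C | data) = (3/40) / (94/495) = 297/752.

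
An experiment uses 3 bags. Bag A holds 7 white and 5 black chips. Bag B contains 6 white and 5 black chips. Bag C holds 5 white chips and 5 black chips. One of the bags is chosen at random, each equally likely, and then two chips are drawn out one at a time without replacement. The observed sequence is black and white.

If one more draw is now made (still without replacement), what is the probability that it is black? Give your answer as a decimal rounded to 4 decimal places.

0.4489

Compute the likelihood of the observed sequence for each case: P(data | bag A) = (5/12)(7/11) = 0.26515; P(data | bag B) = (5/11)(6/10) = 0.27273; P(data | bag C) = (5/10)(5/9) = 0.27778.
The prior-weighted likelihoods are 1/3 · 0.26515 = 0.088384, 1/3 · 0.27273 = 0.090909, 1/3 · 0.27778 = 0.092593; with total 0.27189.
The posterior is then P(bag A | data) = 0.32508, P(bag B | data) = 0.33437, P(bag C | data) = 0.34056.
So P(black next | data) = Σ P(black next | H) P(H | data) = (2/5)(0.32508) + (4/9)(0.33437) + (1/2)(0.34056) = 0.44892.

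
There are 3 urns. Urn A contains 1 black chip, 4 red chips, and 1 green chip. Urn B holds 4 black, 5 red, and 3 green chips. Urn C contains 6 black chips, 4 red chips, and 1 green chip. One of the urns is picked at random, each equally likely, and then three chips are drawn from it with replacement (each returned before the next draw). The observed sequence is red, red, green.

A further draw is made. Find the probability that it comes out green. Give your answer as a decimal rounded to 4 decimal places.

The likelihood of the observed sequence under each hypothesis: P(data | urn A) = (4/6)(4/6)(1/6) = 0.074074; P(data | urn B) = (5/12)(5/12)(3/12) = 0.043403; P(data | urn C) = (4/11)(4/11)(1/11) = 0.012021.
Multiplying each by its prior: 1/3 · 0.074074 = 0.024691, 1/3 · 0.043403 = 0.014468, 1/3 · 0.012021 = 0.004007; summing to 0.043166.
Normalising, the posterior is P(urn A | data) = 0.57201, P(urn B | data) = 0.33516, P(urn C | data) = 0.092828.
Averaging over the posterior, P(green next | data) = (1/6)(0.57201) + (1/4)(0.33516) + (1/11)(0.092828) = 0.18756.

0.1876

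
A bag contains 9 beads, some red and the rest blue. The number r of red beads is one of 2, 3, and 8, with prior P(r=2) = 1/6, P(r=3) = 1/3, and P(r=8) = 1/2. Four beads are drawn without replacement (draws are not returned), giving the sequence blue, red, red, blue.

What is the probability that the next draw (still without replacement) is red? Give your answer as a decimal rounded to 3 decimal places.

0.162

For each hypothesis, P(data | H) works out to: P(data | r = 2) = (7/9)(2/8)(1/7)(6/6) = 0.027778; P(data | r = 3) = (6/9)(3/8)(2/7)(5/6) = 0.059524; P(data | r = 8) = (1/9)(8/8)(7/7)(0/6) = 0.
The prior-weighted likelihoods are 1/6 · 0.027778 = 0.0046296, 1/3 · 0.059524 = 0.019841, 1/2 · 0 = 0; summing to 0.024471.
Dividing through by the total gives posterior P(r = 2 | data) = 0.18919, P(r = 3 | data) = 0.81081, P(r = 8 | data) = 0.
Averaging over the posterior, P(red next | data) = (0)(0.18919) + (1/5)(0.81081) = 0.16216.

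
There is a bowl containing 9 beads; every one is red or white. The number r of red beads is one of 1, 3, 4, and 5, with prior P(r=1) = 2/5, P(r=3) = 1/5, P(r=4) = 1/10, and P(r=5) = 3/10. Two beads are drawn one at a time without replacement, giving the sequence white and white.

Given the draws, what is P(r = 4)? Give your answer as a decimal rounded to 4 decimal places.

The likelihood of the observed sequence under each hypothesis: P(data | r = 1) = (8/9)(7/8) = 7/9; P(data | r = 3) = (6/9)(5/8) = 5/12; P(data | r = 4) = (5/9)(4/8) = 5/18; P(data | r = 5) = (4/9)(3/8) = 1/6.
Weighting by the prior gives 2/5 · 7/9 = 14/45, 1/5 · 5/12 = 1/12, 1/10 · 5/18 = 1/36, 3/10 · 1/6 = 1/20; summing to 17/36.
Hence P(r = 4 | data) = (1/36) / (17/36) = 1/17.

0.0588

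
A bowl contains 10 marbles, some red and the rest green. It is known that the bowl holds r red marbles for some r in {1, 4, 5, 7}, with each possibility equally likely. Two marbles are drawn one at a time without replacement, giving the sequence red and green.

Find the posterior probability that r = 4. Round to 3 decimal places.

0.304

Compute the likelihood of the observed sequence for each case: P(data | r = 1) = (1/10)(9/9) = 1/10; P(data | r = 4) = (4/10)(6/9) = 4/15; P(data | r = 5) = (5/10)(5/9) = 5/18; P(data | r = 7) = (7/10)(3/9) = 7/30.
The prior-weighted likelihoods are 1/4 · 1/10 = 1/40, 1/4 · 4/15 = 1/15, 1/4 · 5/18 = 5/72, 1/4 · 7/30 = 7/120; with total 79/360.
So P(r = 4 | data) = (1/15) / (79/360) = 24/79.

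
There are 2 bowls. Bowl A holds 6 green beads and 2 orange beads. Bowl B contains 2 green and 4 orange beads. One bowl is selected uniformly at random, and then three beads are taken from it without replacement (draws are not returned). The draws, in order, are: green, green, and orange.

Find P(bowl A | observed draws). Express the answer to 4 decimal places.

Compute the likelihood of the observed sequence for each case: P(data | bowl A) = (6/8)(5/7)(2/6) = 5/28; P(data | bowl B) = (2/6)(1/5)(4/4) = 1/15.
Weighting by the prior gives 1/2 · 5/28 = 5/56, 1/2 · 1/15 = 1/30; with total 103/840.
Hence P(bowl A | data) = (5/56) / (103/840) = 75/103.

0.7282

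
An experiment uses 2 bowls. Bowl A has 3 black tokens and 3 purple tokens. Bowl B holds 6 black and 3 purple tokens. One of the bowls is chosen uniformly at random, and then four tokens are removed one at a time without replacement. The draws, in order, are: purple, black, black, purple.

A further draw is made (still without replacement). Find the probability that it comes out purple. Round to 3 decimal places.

Under each hypothesis, the probability of the observed sequence is: P(data | bowl A) = (3/6)(3/5)(2/4)(2/3) = 1/10; P(data | bowl B) = (3/9)(6/8)(5/7)(2/6) = 5/84.
Weighting by the prior gives 1/2 · 1/10 = 1/20, 1/2 · 5/84 = 5/168; summing to 67/840.
Dividing through by the total gives posterior P(bowl A | data) = 42/67, P(bowl B | data) = 25/67.
Averaging over the posterior, P(purple next | data) = (1/2)(42/67) + (1/5)(25/67) = 26/67.

0.388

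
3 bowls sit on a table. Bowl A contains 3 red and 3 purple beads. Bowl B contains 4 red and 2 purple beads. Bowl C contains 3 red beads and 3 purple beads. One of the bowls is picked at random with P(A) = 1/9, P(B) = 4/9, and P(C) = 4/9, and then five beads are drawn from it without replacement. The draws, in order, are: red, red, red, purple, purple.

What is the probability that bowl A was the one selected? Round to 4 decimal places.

0.0968

Under each hypothesis, the probability of the observed sequence is: P(data | bowl A) = (3/6)(2/5)(1/4)(3/3)(2/2) = 1/20; P(data | bowl B) = (4/6)(3/5)(2/4)(2/3)(1/2) = 1/15; P(data | bowl C) = (3/6)(2/5)(1/4)(3/3)(2/2) = 1/20.
Weighting by the prior gives 1/9 · 1/20 = 1/180, 4/9 · 1/15 = 4/135, 4/9 · 1/20 = 1/45; these sum to 31/540.
Hence P(bowl A | data) = (1/180) / (31/540) = 3/31.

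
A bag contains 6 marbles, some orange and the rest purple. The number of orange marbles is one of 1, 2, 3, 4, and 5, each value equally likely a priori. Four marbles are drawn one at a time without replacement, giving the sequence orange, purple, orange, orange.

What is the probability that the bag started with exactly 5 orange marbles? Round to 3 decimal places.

For each hypothesis, P(data | H) works out to: P(data | r = 1) = (1/6)(5/5)(0/4) = 0; P(data | r = 2) = (2/6)(4/5)(1/4)(0/3) = 0; P(data | r = 3) = (3/6)(3/5)(2/4)(1/3) = 1/20; P(data | r = 4) = (4/6)(2/5)(3/4)(2/3) = 2/15; P(data | r = 5) = (5/6)(1/5)(4/4)(3/3) = 1/6.
The prior-weighted likelihoods are 1/5 · 0 = 0, 1/5 · 0 = 0, 1/5 · 1/20 = 1/100, 1/5 · 2/15 = 2/75, 1/5 · 1/6 = 1/30; these sum to 7/100.
Therefore the posterior P(r = 5 | data) = (1/30) / (7/100) = 10/21.

0.476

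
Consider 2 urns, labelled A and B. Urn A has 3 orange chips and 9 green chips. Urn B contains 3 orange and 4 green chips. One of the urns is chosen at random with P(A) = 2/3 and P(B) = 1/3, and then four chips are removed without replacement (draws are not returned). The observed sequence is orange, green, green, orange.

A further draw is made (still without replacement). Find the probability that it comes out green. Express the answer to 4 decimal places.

Under each hypothesis, the probability of the observed sequence is: P(data | urn A) = (3/12)(9/11)(8/10)(2/9) = 0.036364; P(data | urn B) = (3/7)(4/6)(3/5)(2/4) = 0.085714.
Weighting by the prior gives 2/3 · 0.036364 = 0.024242, 1/3 · 0.085714 = 0.028571; with total 0.052814.
Dividing through by the total gives posterior P(urn A | data) = 0.45902, P(urn B | data) = 0.54098.
Averaging over the posterior, P(green next | data) = (7/8)(0.45902) + (2/3)(0.54098) = 0.7623.

0.7623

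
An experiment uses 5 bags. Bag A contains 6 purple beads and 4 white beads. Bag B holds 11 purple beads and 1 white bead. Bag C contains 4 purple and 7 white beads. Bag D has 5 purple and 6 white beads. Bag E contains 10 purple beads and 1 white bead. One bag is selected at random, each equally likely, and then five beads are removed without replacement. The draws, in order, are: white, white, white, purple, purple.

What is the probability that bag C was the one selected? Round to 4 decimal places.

Under each hypothesis, the probability of the observed sequence is: P(data | bag A) = (4/10)(3/9)(2/8)(6/7)(5/6) = 0.02381; P(data | bag B) = (1/12)(0/11) = 0; P(data | bag C) = (7/11)(6/10)(5/9)(4/8)(3/7) = 0.045455; P(data | bag D) = (6/11)(5/10)(4/9)(5/8)(4/7) = 0.04329; P(data | bag E) = (1/11)(0/10) = 0.
Multiplying each by its prior: 1/5 · 0.02381 = 0.0047619, 1/5 · 0 = 0, 1/5 · 0.045455 = 0.0090909, 1/5 · 0.04329 = 0.008658, 1/5 · 0 = 0; summing to 0.022511.
Therefore the posterior P(bag C | data) = (0.0090909) / (0.022511) = 0.40385.

0.4038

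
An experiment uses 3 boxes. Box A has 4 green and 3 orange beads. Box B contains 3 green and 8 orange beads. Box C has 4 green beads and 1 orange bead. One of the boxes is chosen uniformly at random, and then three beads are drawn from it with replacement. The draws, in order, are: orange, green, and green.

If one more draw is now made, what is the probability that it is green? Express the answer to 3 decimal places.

Compute the likelihood of the observed sequence for each case: P(data | box A) = (3/7)(4/7)(4/7) = 0.13994; P(data | box B) = (8/11)(3/11)(3/11) = 0.054095; P(data | box C) = (1/5)(4/5)(4/5) = 0.128.
Weighting by the prior gives 1/3 · 0.13994 = 0.046647, 1/3 · 0.054095 = 0.018032, 1/3 · 0.128 = 0.042667; summing to 0.10735.
The posterior is then P(box A | data) = 0.43455, P(box B | data) = 0.16798, P(box C | data) = 0.39747.
Averaging over the posterior, P(green next | data) = (4/7)(0.43455) + (3/11)(0.16798) + (4/5)(0.39747) = 0.6121.

0.612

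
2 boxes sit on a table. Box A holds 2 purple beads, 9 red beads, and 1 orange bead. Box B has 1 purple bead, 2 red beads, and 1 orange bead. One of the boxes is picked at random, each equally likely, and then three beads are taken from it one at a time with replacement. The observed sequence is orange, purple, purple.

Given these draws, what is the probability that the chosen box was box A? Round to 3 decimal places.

0.129

The likelihood of the observed sequence under each hypothesis: P(data | box A) = (1/12)(2/12)(2/12) = 0.0023148; P(data | box B) = (1/4)(1/4)(1/4) = 0.015625.
Multiplying each by its prior: 1/2 · 0.0023148 = 0.0011574, 1/2 · 0.015625 = 0.0078125; these sum to 0.0089699.
By Bayes' rule, P(box A | data) = (0.0011574) / (0.0089699) = 0.12903.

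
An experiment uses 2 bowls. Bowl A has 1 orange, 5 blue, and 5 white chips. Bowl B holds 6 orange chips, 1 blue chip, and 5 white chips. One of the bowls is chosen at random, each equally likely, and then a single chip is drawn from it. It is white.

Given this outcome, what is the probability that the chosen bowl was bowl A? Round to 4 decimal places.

0.5217

For each hypothesis, P(data | H) works out to: P(data | bowl A) = (5/11) = 5/11; P(data | bowl B) = (5/12) = 5/12.
Multiplying each by its prior: 1/2 · 5/11 = 5/22, 1/2 · 5/12 = 5/24; summing to 115/264.
So P(bowl A | data) = (5/22) / (115/264) = 12/23.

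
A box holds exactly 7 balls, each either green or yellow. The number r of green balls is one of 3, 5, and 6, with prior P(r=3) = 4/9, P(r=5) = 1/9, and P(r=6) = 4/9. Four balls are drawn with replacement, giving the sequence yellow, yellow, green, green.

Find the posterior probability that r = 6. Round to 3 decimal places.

Under each hypothesis, the probability of the observed sequence is: P(data | r = 3) = (4/7)(4/7)(3/7)(3/7) = 0.059975; P(data | r = 5) = (2/7)(2/7)(5/7)(5/7) = 0.041649; P(data | r = 6) = (1/7)(1/7)(6/7)(6/7) = 0.014994.
Weighting by the prior gives 4/9 · 0.059975 = 0.026656, 1/9 · 0.041649 = 0.0046277, 4/9 · 0.014994 = 0.0066639; these sum to 0.037947.
So P(r = 6 | data) = (0.0066639) / (0.037947) = 0.17561.

0.176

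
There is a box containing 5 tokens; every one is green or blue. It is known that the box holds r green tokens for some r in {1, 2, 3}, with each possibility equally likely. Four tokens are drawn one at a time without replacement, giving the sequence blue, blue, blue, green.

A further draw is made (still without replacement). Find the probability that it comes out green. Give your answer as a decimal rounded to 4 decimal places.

The likelihood of the observed sequence under each hypothesis: P(data | r = 1) = (4/5)(3/4)(2/3)(1/2) = 1/5; P(data | r = 2) = (3/5)(2/4)(1/3)(2/2) = 1/10; P(data | r = 3) = (2/5)(1/4)(0/3) = 0.
The prior-weighted likelihoods are 1/3 · 1/5 = 1/15, 1/3 · 1/10 = 1/30, 1/3 · 0 = 0; these sum to 1/10.
Normalising, the posterior is P(r = 1 | data) = 2/3, P(r = 2 | data) = 1/3, P(r = 3 | data) = 0.
So P(green next | data) = Σ P(green next | H) P(H | data) = (0)(2/3) + (1)(1/3) = 1/3.

0.3333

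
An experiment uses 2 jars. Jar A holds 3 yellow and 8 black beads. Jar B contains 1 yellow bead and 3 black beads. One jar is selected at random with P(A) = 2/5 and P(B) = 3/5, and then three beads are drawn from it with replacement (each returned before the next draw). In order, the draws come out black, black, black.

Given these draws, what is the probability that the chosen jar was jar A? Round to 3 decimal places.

0.378

Under each hypothesis, the probability of the observed sequence is: P(data | jar A) = (8/11)(8/11)(8/11) = 0.38467; P(data | jar B) = (3/4)(3/4)(3/4) = 0.42188.
The prior-weighted likelihoods are 2/5 · 0.38467 = 0.15387, 3/5 · 0.42188 = 0.25312; with total 0.40699.
By Bayes' rule, P(jar A | data) = (0.15387) / (0.40699) = 0.37806.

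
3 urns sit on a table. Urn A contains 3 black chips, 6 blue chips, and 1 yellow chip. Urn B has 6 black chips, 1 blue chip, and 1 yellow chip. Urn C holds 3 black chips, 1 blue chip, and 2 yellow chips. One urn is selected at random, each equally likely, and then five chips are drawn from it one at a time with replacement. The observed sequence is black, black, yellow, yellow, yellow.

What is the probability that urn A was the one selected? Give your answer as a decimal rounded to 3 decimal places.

0.009

Under each hypothesis, the probability of the observed sequence is: P(data | urn A) = (3/10)(3/10)(1/10)(1/10)(1/10) = 9e-05; P(data | urn B) = (6/8)(6/8)(1/8)(1/8)(1/8) = 0.0010986; P(data | urn C) = (3/6)(3/6)(2/6)(2/6)(2/6) = 0.0092593.
The prior-weighted likelihoods are 1/3 · 9e-05 = 3e-05, 1/3 · 0.0010986 = 0.00036621, 1/3 · 0.0092593 = 0.0030864; these sum to 0.0034826.
So P(urn A | data) = (3e-05) / (0.0034826) = 0.0086142.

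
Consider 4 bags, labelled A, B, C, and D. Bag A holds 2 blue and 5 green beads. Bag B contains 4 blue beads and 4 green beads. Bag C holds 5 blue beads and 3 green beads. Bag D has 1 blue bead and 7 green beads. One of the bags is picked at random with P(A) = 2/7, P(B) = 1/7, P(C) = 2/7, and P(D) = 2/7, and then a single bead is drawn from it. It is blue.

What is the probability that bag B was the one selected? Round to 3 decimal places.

The likelihood of this draw under each hypothesis: P(data | bag A) = (2/7) = 2/7; P(data | bag B) = (4/8) = 1/2; P(data | bag C) = (5/8) = 5/8; P(data | bag D) = (1/8) = 1/8.
Weighting by the prior gives 2/7 · 2/7 = 4/49, 1/7 · 1/2 = 1/14, 2/7 · 5/8 = 5/28, 2/7 · 1/8 = 1/28; these sum to 18/49.
So P(bag B | data) = (1/14) / (18/49) = 7/36.

0.194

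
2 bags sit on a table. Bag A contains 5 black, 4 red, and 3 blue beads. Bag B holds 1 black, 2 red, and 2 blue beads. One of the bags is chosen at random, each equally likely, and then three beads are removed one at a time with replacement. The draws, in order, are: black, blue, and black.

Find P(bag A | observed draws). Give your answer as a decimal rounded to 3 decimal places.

0.731

The likelihood of the observed sequence under each hypothesis: P(data | bag A) = (5/12)(3/12)(5/12) = 0.043403; P(data | bag B) = (1/5)(2/5)(1/5) = 0.016.
The prior-weighted likelihoods are 1/2 · 0.043403 = 0.021701, 1/2 · 0.016 = 0.008; with total 0.029701.
By Bayes' rule, P(bag A | data) = (0.021701) / (0.029701) = 0.73065.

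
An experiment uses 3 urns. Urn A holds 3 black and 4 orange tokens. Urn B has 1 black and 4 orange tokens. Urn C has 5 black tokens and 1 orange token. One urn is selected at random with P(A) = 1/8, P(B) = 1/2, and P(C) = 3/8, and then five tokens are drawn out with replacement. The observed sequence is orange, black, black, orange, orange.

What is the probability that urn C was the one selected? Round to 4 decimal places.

Compute the likelihood of the observed sequence for each case: P(data | urn A) = (4/7)(3/7)(3/7)(4/7)(4/7) = 0.034271; P(data | urn B) = (4/5)(1/5)(1/5)(4/5)(4/5) = 0.02048; P(data | urn C) = (1/6)(5/6)(5/6)(1/6)(1/6) = 0.003215.
Multiplying each by its prior: 1/8 · 0.034271 = 0.0042839, 1/2 · 0.02048 = 0.01024, 3/8 · 0.003215 = 0.0012056; these sum to 0.01573.
Therefore the posterior P(urn C | data) = (0.0012056) / (0.01573) = 0.076648.

0.0766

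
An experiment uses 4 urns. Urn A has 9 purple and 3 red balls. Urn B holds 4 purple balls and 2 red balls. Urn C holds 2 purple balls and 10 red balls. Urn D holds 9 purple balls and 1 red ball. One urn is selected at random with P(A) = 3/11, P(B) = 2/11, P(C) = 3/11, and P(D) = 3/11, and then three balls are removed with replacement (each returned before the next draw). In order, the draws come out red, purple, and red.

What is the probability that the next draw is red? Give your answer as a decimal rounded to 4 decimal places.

Compute the likelihood of the observed sequence for each case: P(data | urn A) = (3/12)(9/12)(3/12) = 0.046875; P(data | urn B) = (2/6)(4/6)(2/6) = 0.074074; P(data | urn C) = (10/12)(2/12)(10/12) = 0.11574; P(data | urn D) = (1/10)(9/10)(1/10) = 0.009.
Weighting by the prior gives 3/11 · 0.046875 = 0.012784, 2/11 · 0.074074 = 0.013468, 3/11 · 0.11574 = 0.031566, 3/11 · 0.009 = 0.0024545; with total 0.060272.
Normalising, the posterior is P(urn A | data) = 0.21211, P(urn B | data) = 0.22345, P(urn C | data) = 0.52372, P(urn D | data) = 0.040724.
The predictive probability is P(red next | data) = (1/4)(0.21211) + (1/3)(0.22345) + (5/6)(0.52372) + (1/10)(0.040724) = 0.56801.

0.5680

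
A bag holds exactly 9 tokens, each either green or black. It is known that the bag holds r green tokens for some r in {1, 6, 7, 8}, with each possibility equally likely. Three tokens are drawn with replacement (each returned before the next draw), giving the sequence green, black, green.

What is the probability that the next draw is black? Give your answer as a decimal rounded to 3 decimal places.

0.259

Under each hypothesis, the probability of the observed sequence is: P(data | r = 1) = (1/9)(8/9)(1/9) = 0.010974; P(data | r = 6) = (6/9)(3/9)(6/9) = 0.14815; P(data | r = 7) = (7/9)(2/9)(7/9) = 0.13443; P(data | r = 8) = (8/9)(1/9)(8/9) = 0.087791.
Weighting by the prior gives 1/4 · 0.010974 = 0.0027435, 1/4 · 0.14815 = 0.037037, 1/4 · 0.13443 = 0.033608, 1/4 · 0.087791 = 0.021948; with total 0.095336.
Dividing through by the total gives posterior P(r = 1 | data) = 0.028777, P(r = 6 | data) = 0.38849, P(r = 7 | data) = 0.35252, P(r = 8 | data) = 0.23022.
Averaging over the posterior, P(black next | data) = (8/9)(0.028777) + (1/3)(0.38849) + (2/9)(0.35252) + (1/9)(0.23022) = 0.25899.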